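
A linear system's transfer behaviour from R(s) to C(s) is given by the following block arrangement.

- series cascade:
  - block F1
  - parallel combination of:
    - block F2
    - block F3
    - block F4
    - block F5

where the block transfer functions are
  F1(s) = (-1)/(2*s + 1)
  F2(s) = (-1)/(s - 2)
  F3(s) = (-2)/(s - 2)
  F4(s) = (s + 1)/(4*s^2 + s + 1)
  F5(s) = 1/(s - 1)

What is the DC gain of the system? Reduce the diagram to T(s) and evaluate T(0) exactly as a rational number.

Step 1. reduce the parallel group F2, F3, F4, F5: (-7*s^3 - 2*s + 3)/(4*s^4 - 11*s^3 + 6*s^2 - s + 2)
Step 2. multiply F1, (F2+F3+F4+F5) (series): (7*s^3 + 2*s - 3)/(8*s^5 - 18*s^4 + s^3 + 4*s^2 + 3*s + 2)
Evaluating the step-2 result (the overall T(s)) at s = 0 gives T(0) = -3/2.

Therefore the answer is -3/2.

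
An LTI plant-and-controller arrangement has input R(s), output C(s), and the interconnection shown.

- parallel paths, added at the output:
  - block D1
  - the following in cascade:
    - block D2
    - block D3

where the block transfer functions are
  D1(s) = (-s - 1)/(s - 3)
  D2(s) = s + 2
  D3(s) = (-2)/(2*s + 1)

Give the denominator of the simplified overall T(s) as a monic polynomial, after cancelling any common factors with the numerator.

Step 1: combine D2, D3 in series; result (-2*s - 4)/(2*s + 1)
Step 2: add D1, (D2*D3) (parallel); result (-4*s^2 - s + 11)/(2*s^2 - 5*s - 3)
Step 2 gives the fully reduced T(s), with no common factor left to cancel. The denominator's leading coefficient is 2, so divide each of its coefficients by 2 to get the monic form.

Answer: s^2 - 5*s/2 - 3/2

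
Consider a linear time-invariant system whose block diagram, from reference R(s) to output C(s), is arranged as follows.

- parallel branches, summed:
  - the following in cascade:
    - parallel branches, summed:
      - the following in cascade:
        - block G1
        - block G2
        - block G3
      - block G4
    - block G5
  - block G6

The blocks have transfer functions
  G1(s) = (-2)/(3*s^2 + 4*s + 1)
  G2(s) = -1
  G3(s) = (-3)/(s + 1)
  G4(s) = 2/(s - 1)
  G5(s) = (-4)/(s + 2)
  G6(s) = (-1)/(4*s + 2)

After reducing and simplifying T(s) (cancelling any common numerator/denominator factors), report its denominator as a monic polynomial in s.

The answer is s^6 + 23*s^5/6 + 11*s^4/3 - 5*s^3/3 - 13*s^2/3 - 13*s/6 - 1/3.

Reasoning:
[1] cascade G1, G2, G3 -> (-6)/(3*s^3 + 7*s^2 + 5*s + 1)
[2] add (G1*G2*G3), G4 (parallel) -> (6*s^3 + 14*s^2 + 4*s + 8)/(3*s^4 + 4*s^3 - 2*s^2 - 4*s - 1)
[3] combine ((G1*G2*G3)+G4), G5 in series -> (-24*s^3 - 56*s^2 - 16*s - 32)/(3*s^5 + 10*s^4 + 6*s^3 - 8*s^2 - 9*s - 2)
[4] combine (((G1*G2*G3)+G4)*G5), G6 in parallel -> (-3*s^5 - 106*s^4 - 278*s^3 - 168*s^2 - 151*s - 62)/(12*s^6 + 46*s^5 + 44*s^4 - 20*s^3 - 52*s^2 - 26*s - 4)
That last expression is T(s), already simplified. Scaling its denominator by 1/12 (the reciprocal of the leading coefficient) yields the monic denominator.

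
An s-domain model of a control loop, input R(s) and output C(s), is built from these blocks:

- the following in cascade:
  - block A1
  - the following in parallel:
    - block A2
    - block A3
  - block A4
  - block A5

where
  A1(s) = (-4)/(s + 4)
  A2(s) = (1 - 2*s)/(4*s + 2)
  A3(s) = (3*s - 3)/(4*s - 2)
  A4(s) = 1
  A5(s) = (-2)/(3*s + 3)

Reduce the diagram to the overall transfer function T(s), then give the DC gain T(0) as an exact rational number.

The answer is 4/3.

Reasoning:
Step 1 - add A2, A3 (parallel); result (2*s^2 + s - 4)/(8*s^2 - 2)
Step 2 - combine A1, (A2+A3), A4, A5 in series; result (8*s^2 + 4*s - 16)/(12*s^4 + 60*s^3 + 45*s^2 - 15*s - 12)
Step 2 gives the overall T(s). Then T(0) = -16/(-12) = 4/3.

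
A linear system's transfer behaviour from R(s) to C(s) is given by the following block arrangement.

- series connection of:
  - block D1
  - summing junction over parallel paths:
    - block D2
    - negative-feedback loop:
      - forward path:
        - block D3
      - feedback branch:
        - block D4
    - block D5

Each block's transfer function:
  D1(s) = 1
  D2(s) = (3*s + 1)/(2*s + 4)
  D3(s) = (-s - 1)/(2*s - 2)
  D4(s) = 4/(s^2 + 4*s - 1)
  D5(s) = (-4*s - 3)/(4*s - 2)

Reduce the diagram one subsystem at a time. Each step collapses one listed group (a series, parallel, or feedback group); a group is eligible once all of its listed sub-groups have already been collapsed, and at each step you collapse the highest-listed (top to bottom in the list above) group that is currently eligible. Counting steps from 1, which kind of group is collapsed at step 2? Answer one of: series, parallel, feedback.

Reducing step by step:

[1] feedback reduction of D3, D4
[2] sum the parallel branches D2, [D3/(1+D3*D4)], D5
[3] series reduction of D1, (D2+[D3/(1+D3*D4)]+D5)
The group at step 2 is a parallel group.

Answer: parallel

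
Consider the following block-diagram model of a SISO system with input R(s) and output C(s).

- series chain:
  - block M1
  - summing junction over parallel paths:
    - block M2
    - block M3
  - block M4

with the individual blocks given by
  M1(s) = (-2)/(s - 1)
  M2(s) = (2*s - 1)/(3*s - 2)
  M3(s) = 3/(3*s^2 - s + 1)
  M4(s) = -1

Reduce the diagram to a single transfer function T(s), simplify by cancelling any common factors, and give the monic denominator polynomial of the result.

[1] combine M2, M3 in parallel gives (6*s^3 - 5*s^2 + 12*s - 7)/(9*s^3 - 9*s^2 + 5*s - 2)
[2] series reduction of M1, (M2+M3), M4 gives (12*s^3 - 10*s^2 + 24*s - 14)/(9*s^4 - 18*s^3 + 14*s^2 - 7*s + 2)
Step 2 gives the fully reduced T(s), with no common factor left to cancel. The denominator's leading coefficient is 9, so divide each of its coefficients by 9 to get the monic form.

Hence the answer: s^4 - 2*s^3 + 14*s^2/9 - 7*s/9 + 2/9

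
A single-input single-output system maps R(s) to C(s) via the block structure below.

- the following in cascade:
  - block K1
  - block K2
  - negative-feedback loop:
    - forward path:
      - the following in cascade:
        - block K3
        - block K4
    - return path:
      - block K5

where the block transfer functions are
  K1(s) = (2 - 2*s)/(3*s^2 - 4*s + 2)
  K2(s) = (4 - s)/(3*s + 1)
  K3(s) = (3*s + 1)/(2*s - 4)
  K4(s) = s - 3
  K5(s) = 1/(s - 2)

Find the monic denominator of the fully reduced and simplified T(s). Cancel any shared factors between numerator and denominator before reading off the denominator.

Answer: s^4 - 68*s^3/15 + 89*s^2/15 - 52*s/15 + 2/3

Working:
1. cascade K3, K4 = (3*s^2 - 8*s - 3)/(2*s - 4)
2. reduce the feedback loop with forward (K3*K4) and return K5 = (3*s^3 - 14*s^2 + 13*s + 6)/(5*s^2 - 16*s + 5)
3. multiply K1, K2, [(K3*K4)/(1+(K3*K4)*K5)] (series) = (2*s^4 - 20*s^3 + 70*s^2 - 100*s + 48)/(15*s^4 - 68*s^3 + 89*s^2 - 52*s + 10)
T(s) is the step-3 result (common factors already cancelled). Leading coefficient of the denominator: 15. Divide through by 15 for the monic polynomial.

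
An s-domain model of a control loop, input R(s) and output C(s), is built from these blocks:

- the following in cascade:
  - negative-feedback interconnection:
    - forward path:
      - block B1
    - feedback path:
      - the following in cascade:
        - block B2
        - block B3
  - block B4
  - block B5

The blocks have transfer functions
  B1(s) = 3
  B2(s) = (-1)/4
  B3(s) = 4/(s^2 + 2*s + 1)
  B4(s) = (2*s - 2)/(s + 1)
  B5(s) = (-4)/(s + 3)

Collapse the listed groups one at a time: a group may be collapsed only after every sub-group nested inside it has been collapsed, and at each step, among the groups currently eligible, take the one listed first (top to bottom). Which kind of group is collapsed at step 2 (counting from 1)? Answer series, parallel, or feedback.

(1) combine B2, B3 in series
(2) reduce the feedback loop with forward B1 and return (B2*B3)
(3) cascade [B1/(1+B1*(B2*B3))], B4, B5
Step 2: feedback.

Answer: feedback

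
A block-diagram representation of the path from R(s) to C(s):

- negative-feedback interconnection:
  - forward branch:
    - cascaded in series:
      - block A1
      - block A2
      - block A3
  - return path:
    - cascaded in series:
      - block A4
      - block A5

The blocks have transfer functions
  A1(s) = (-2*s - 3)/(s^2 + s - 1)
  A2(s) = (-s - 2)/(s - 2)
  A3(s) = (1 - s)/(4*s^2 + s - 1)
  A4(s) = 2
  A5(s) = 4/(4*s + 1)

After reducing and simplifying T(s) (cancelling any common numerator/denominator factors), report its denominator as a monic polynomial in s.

Step 1 - multiply A1, A2, A3 (series) gives (-2*s^3 - 5*s^2 + s + 6)/(4*s^5 - 3*s^4 - 14*s^3 + 6*s^2 + 5*s - 2)
Step 2 - series reduction of A4, A5 gives 8/(4*s + 1)
Step 3 - feedback reduction of (A1*A2*A3), (A4*A5) gives (-8*s^4 - 22*s^3 - s^2 + 25*s + 6)/(16*s^6 - 8*s^5 - 59*s^4 - 6*s^3 - 14*s^2 + 5*s + 46)
Step 3 gives the fully reduced T(s), with no common factor left to cancel. The denominator's leading coefficient is 16, so divide each of its coefficients by 16 to get the monic form.

Final answer: s^6 - s^5/2 - 59*s^4/16 - 3*s^3/8 - 7*s^2/8 + 5*s/16 + 23/8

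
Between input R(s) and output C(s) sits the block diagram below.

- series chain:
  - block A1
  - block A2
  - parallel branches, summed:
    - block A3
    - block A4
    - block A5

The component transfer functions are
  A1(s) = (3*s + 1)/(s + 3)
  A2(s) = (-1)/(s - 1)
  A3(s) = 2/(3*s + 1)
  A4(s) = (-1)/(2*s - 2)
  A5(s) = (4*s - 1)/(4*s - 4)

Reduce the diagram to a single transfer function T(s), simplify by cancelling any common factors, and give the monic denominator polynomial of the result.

Step 1 - add A3, A4, A5 (parallel) gives (12*s^2 + 3*s - 11)/(12*s^2 - 8*s - 4)
Step 2 - cascade A1, A2, (A3+A4+A5) gives (-12*s^2 - 3*s + 11)/(4*s^3 + 4*s^2 - 20*s + 12)
No further cancellation is possible in the step-2 result, so that is T(s). Its denominator becomes monic after dividing by the leading coefficient 4.

Hence the answer: s^3 + s^2 - 5*s + 3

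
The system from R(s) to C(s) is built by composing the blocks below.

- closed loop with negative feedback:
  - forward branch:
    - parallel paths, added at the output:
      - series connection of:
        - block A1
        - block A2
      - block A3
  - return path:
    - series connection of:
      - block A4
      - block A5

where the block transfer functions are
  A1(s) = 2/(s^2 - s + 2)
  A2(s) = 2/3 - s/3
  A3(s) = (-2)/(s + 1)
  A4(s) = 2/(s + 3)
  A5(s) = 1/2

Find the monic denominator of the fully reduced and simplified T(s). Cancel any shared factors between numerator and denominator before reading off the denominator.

First reduce the diagram to T(s).

Step 1: combine A1, A2 in series; result (4 - 2*s)/(3*s^2 - 3*s + 6)
Step 2: parallel reduction of (A1*A2), A3; result (-8*s^2 + 8*s - 8)/(3*s^3 + 3*s + 6)
Step 3: series reduction of A4, A5; result 1/(s + 3)
Step 4: close the feedback loop around ((A1*A2)+A3), (A4*A5); result (-8*s^3 - 16*s^2 + 16*s - 24)/(3*s^4 + 9*s^3 - 5*s^2 + 23*s + 10)
Step 4 gives the fully reduced T(s), with no common factor left to cancel. The denominator's leading coefficient is 3, so divide each of its coefficients by 3 to get the monic form.

Answer: s^4 + 3*s^3 - 5*s^2/3 + 23*s/3 + 10/3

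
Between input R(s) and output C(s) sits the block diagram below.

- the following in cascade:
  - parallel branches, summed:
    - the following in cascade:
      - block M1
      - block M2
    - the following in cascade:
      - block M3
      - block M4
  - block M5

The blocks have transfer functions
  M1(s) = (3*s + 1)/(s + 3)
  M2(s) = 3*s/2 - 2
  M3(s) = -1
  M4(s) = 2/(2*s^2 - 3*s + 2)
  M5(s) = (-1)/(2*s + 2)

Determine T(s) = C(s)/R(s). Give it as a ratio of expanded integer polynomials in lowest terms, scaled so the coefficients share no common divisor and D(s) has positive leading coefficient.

Step 1. cascade M1, M2: (9*s^2 - 9*s - 4)/(2*s + 6)
Step 2. reduce the series chain M3, M4: (-2)/(2*s^2 - 3*s + 2)
Step 3. parallel reduction of (M1*M2), (M3*M4): (18*s^4 - 45*s^3 + 37*s^2 - 10*s - 20)/(4*s^3 + 6*s^2 - 14*s + 12)
Step 4. series reduction of ((M1*M2)+(M3*M4)), M5, which is the overall transfer function T(s) = C(s)/R(s) in lowest terms

Hence the answer: (-18*s^4 + 45*s^3 - 37*s^2 + 10*s + 20)/(8*s^4 + 20*s^3 - 16*s^2 - 4*s + 24)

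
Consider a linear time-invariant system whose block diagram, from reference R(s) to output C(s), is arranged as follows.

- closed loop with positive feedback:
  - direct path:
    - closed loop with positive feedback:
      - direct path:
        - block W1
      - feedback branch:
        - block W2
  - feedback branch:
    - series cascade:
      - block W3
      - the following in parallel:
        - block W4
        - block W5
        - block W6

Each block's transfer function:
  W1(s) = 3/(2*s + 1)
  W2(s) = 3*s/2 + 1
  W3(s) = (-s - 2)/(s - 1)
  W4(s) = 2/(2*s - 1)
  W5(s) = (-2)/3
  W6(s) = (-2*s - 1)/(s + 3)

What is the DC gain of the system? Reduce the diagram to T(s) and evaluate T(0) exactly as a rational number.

Answer: 3/16

Working:
Step 1 - close the feedback loop around W1, W2: (-6)/(5*s + 4)
Step 2 - sum the parallel branches W4, W5, W6: (-16*s^2 - 4*s + 27)/(6*s^2 + 15*s - 9)
Step 3 - reduce the series chain W3, (W4+W5+W6): (16*s^3 + 36*s^2 - 19*s - 54)/(6*s^3 + 9*s^2 - 24*s + 9)
Step 4 - apply the feedback formula to [W1/(1-W1*W2)], (W3*(W4+W5+W6)): (-12*s^3 - 18*s^2 + 48*s - 18)/(10*s^4 + 55*s^3 + 44*s^2 - 55*s - 96)
DC gain: substitute s = 0 into T(s) from step 4: T(0) = -18/(-96) = 3/16.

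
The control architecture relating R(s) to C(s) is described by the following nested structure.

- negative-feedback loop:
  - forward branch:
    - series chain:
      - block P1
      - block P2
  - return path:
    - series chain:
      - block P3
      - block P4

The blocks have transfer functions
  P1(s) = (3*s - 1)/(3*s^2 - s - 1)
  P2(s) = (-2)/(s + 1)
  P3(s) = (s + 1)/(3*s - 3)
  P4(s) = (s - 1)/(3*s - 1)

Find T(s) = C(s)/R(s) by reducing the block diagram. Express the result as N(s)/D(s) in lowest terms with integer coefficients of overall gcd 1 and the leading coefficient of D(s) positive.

Reducing step by step:

Step 1 - cascade P1, P2 = (2 - 6*s)/(3*s^3 + 2*s^2 - 2*s - 1)
Step 2 - cascade P3, P4 = (s + 1)/(9*s - 3)
Step 3 - feedback reduction of (P1*P2), (P3*P4) - this is the overall T(s), already in the required normalized form

Answer: (6 - 18*s)/(9*s^3 + 6*s^2 - 8*s - 5)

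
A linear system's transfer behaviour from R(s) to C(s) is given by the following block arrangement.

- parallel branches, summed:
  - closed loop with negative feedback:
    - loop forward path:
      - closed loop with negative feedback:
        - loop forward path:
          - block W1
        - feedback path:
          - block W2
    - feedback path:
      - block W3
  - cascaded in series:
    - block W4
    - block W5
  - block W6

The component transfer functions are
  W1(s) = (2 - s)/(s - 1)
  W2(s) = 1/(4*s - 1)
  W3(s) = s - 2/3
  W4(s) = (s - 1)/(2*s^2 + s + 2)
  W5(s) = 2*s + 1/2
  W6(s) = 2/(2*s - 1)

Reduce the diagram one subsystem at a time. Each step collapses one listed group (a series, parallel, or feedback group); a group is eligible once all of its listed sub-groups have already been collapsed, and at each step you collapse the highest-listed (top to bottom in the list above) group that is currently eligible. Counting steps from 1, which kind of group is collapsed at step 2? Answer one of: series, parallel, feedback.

1. feedback reduction of W1, W2
2. apply the feedback formula to [W1/(1+W1*W2)], W3
3. multiply W4, W5 (series)
4. parallel reduction of [[W1/(1+W1*W2)]/(1+[W1/(1+W1*W2)]*W3)], (W4*W5), W6
The group at step 2 is a feedback group.

Answer: feedback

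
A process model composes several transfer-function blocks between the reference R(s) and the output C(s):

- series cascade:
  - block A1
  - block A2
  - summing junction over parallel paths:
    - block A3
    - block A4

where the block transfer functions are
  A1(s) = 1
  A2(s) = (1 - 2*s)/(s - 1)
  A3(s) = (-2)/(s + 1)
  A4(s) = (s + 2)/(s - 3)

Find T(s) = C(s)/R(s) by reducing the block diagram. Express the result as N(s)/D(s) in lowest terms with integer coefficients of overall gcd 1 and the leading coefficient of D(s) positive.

Step 1 - parallel reduction of A3, A4; result (s^2 + s + 8)/(s^2 - 2*s - 3)
Step 2 - multiply A1, A2, (A3+A4) (series) - this is the overall T(s), already in the required normalized form

Final answer: (-2*s^3 - s^2 - 15*s + 8)/(s^3 - 3*s^2 - s + 3)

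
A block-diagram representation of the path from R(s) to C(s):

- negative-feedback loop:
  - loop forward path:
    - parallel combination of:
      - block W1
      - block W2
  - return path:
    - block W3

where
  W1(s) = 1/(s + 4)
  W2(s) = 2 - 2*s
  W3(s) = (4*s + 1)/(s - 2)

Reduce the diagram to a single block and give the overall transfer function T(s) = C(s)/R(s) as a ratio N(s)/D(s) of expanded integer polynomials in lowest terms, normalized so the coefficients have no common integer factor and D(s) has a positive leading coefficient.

1. combine W1, W2 in parallel; result (-2*s^2 - 6*s + 9)/(s + 4)
2. apply the feedback formula to (W1+W2), W3: this yields T(s), and no further normalization is needed

Hence the answer: (2*s^3 + 2*s^2 - 21*s + 18)/(8*s^3 + 25*s^2 - 32*s - 1)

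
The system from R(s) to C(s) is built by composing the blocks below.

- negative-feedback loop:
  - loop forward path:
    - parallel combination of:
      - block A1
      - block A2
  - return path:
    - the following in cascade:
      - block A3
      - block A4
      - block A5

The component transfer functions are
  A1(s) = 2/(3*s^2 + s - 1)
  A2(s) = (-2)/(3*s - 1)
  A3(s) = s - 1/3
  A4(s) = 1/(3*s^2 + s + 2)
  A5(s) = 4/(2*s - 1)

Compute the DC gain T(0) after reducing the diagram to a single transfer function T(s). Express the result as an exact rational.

Step 1: reduce the parallel group A1, A2: (-6*s^2 + 4*s)/(9*s^3 - 4*s + 1)
Step 2: series reduction of A3, A4, A5: (12*s - 4)/(18*s^3 - 3*s^2 + 9*s - 6)
Step 3: reduce the feedback loop with forward (A1+A2) and return (A3*A4*A5): (-108*s^5 + 90*s^4 - 66*s^3 + 72*s^2 - 24*s)/(162*s^6 - 27*s^5 + 9*s^4 - 96*s^3 + 33*s^2 + 17*s - 6)
DC gain: substitute s = 0 into T(s) from step 3: T(0) = 0/(-6) = 0.

Hence the answer: 0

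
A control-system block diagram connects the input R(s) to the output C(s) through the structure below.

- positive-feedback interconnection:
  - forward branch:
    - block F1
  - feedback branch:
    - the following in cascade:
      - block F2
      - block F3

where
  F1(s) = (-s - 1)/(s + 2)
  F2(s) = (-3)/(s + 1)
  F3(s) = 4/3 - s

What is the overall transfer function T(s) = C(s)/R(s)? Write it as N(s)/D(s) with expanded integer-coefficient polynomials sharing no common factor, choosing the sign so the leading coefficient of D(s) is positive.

Reducing step by step:

(1) cascade F2, F3: (3*s - 4)/(s + 1)
(2) collapse the loop (F1 forward, (F2*F3) return), which is the overall transfer function T(s) = C(s)/R(s) in lowest terms

Answer: (-s - 1)/(4*s - 2)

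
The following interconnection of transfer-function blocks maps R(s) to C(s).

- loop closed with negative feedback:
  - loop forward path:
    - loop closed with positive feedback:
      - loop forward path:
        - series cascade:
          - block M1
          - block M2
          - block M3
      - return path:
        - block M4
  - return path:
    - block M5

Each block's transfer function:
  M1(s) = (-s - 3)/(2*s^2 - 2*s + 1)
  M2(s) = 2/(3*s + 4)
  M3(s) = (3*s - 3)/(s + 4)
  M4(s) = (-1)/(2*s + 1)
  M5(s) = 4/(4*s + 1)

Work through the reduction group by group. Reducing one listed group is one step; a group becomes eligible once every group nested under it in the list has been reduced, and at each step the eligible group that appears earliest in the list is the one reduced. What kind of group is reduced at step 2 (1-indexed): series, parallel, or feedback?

[1] series reduction of M1, M2, M3
[2] reduce the feedback loop with forward (M1*M2*M3) and return M4
[3] close the feedback loop around [(M1*M2*M3)/(1-(M1*M2*M3)*M4)], M5
Step 2 collapses a feedback group.

Therefore the answer is feedback.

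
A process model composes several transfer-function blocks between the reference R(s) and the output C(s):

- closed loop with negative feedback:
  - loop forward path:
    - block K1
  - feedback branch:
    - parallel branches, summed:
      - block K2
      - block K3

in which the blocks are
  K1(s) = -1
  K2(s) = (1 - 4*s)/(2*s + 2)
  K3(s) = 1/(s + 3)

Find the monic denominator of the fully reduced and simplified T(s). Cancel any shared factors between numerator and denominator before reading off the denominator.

First reduce the diagram to T(s).

Step 1. combine K2, K3 in parallel gives (-4*s^2 - 9*s + 5)/(2*s^2 + 8*s + 6)
Step 2. apply the feedback formula to K1, (K2+K3) gives (-2*s^2 - 8*s - 6)/(6*s^2 + 17*s + 1)
The result of step 2 is T(s) in lowest terms. Its denominator has leading coefficient 6; dividing the denominator through by 6 makes it monic.

Answer: s^2 + 17*s/6 + 1/6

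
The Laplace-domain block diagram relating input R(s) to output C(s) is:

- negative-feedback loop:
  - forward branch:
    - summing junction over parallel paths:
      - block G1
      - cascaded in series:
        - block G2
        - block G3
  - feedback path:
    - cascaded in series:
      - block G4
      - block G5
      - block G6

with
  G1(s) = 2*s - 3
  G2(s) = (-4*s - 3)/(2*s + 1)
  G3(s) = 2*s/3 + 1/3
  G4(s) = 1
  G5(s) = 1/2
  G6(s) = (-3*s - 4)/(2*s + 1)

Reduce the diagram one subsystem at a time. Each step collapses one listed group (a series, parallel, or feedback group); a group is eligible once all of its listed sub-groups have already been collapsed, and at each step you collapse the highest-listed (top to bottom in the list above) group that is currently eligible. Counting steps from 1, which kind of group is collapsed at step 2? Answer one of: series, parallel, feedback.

Step 1: cascade G2, G3
Step 2: add G1, (G2*G3) (parallel)
Step 3: multiply G4, G5, G6 (series)
Step 4: collapse the loop ((G1+(G2*G3)) forward, (G4*G5*G6) return)
Step 2: parallel.

Hence the answer: parallel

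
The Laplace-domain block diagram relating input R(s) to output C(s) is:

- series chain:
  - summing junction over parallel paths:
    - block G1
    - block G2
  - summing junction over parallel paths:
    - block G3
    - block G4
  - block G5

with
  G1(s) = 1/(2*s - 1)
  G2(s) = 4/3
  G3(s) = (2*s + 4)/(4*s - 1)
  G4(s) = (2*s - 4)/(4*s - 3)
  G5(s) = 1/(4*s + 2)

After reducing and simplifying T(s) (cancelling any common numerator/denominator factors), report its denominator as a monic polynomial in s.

Answer: s^3 - 3*s^2/2 + 11*s/16 - 3/32

Working:
1. add G1, G2 (parallel), giving (8*s - 1)/(6*s - 3)
2. sum the parallel branches G3, G4, giving (16*s^2 - 8*s - 8)/(16*s^2 - 16*s + 3)
3. combine (G1+G2), (G3+G4), G5 in series, giving (32*s^2 - 36*s + 4)/(96*s^3 - 144*s^2 + 66*s - 9)
Step 3 gives the fully reduced T(s), with no common factor left to cancel. The denominator's leading coefficient is 96, so divide each of its coefficients by 96 to get the monic form.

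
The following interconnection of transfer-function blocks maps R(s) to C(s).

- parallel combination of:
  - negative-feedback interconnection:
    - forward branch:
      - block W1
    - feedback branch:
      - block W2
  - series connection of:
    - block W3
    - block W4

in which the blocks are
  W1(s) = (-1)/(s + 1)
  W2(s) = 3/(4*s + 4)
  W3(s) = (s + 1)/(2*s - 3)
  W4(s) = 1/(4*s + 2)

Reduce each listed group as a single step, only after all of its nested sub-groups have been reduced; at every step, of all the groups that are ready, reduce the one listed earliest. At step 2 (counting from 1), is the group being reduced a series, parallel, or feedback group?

(1) apply the feedback formula to W1, W2
(2) series reduction of W3, W4
(3) sum the parallel branches [W1/(1+W1*W2)], (W3*W4)
So the answer for step 2 is series.

Final answer: series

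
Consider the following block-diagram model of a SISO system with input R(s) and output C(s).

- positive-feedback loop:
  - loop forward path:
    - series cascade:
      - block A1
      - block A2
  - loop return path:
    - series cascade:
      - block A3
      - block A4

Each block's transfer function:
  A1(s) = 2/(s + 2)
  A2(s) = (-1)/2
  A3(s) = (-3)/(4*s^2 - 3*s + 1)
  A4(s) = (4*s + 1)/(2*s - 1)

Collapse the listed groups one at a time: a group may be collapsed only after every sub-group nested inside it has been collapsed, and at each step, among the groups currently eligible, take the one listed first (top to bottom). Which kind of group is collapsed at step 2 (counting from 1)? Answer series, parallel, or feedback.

The answer is series.

Reasoning:
[1] cascade A1, A2
[2] combine A3, A4 in series
[3] apply the feedback formula to (A1*A2), (A3*A4)
Step 2: series.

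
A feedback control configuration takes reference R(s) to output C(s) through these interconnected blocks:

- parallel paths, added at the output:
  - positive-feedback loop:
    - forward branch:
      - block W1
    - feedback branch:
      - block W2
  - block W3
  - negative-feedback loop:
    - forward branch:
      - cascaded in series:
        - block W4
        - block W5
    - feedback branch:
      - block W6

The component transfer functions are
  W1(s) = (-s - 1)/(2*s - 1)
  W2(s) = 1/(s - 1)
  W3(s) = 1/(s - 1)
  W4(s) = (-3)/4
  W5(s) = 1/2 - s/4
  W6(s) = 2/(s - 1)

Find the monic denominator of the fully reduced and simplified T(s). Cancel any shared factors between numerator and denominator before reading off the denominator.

Answer: s^4 - 36*s^3/11 + 50*s^2/11 - 39*s/11 + 14/11

Working:
Step 1 - feedback reduction of W1, W2 -> (1 - s^2)/(2*s^2 - 2*s + 2)
Step 2 - cascade W4, W5 -> 3*s/16 - 3/8
Step 3 - collapse the loop ((W4*W5) forward, W6 return) -> (3*s^2 - 9*s + 6)/(22*s - 28)
Step 4 - reduce the parallel group [W1/(1-W1*W2)], W3, [(W4*W5)/(1+(W4*W5)*W6)] -> (3*s^5 - 26*s^4 + 77*s^3 - 86*s^2 + 46*s - 20)/(22*s^4 - 72*s^3 + 100*s^2 - 78*s + 28)
Step 4 gives the fully reduced T(s), with no common factor left to cancel. The denominator's leading coefficient is 22, so divide each of its coefficients by 22 to get the monic form.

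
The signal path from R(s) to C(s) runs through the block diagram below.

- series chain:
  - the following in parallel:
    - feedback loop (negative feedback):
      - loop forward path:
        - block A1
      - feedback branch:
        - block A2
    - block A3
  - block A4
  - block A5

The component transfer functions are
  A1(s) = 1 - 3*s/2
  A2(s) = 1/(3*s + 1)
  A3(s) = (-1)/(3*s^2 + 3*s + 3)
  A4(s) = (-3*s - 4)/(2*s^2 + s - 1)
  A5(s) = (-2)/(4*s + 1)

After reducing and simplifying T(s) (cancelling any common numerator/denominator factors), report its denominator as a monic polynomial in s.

Step 1. feedback reduction of A1, A2; result (-9*s^2 + 3*s + 2)/(3*s + 4)
Step 2. parallel reduction of [A1/(1+A1*A2)], A3; result (-27*s^4 - 18*s^3 - 12*s^2 + 12*s + 2)/(9*s^3 + 21*s^2 + 21*s + 12)
Step 3. combine ([A1/(1+A1*A2)]+A3), A4, A5 in series; result (-54*s^4 - 36*s^3 - 24*s^2 + 24*s + 4)/(24*s^5 + 42*s^4 + 33*s^3 + 6*s^2 - 12*s - 3)
No further cancellation is possible in the step-3 result, so that is T(s). Its denominator becomes monic after dividing by the leading coefficient 24.

Hence the answer: s^5 + 7*s^4/4 + 11*s^3/8 + s^2/4 - s/2 - 1/8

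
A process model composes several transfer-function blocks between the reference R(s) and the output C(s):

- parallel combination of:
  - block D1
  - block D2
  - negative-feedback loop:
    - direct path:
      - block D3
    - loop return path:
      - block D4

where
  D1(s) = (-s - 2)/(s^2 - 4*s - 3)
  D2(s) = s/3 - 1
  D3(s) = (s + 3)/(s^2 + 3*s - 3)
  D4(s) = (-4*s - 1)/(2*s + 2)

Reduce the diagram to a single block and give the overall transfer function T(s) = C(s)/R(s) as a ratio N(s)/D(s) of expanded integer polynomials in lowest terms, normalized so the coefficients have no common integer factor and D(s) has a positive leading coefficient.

Reducing step by step:

1. apply the feedback formula to D3, D4; result (2*s^2 + 8*s + 6)/(2*s^3 + 4*s^2 - 13*s - 9)
2. add D1, D2, [D3/(1+D3*D4)] (parallel), which is the overall transfer function T(s) = C(s)/R(s) in lowest terms

Answer: (2*s^6 - 10*s^5 - 23*s^4 + 112*s^3 - 99*s^2 - 237*s - 81)/(6*s^5 - 12*s^4 - 105*s^3 + 93*s^2 + 225*s + 81)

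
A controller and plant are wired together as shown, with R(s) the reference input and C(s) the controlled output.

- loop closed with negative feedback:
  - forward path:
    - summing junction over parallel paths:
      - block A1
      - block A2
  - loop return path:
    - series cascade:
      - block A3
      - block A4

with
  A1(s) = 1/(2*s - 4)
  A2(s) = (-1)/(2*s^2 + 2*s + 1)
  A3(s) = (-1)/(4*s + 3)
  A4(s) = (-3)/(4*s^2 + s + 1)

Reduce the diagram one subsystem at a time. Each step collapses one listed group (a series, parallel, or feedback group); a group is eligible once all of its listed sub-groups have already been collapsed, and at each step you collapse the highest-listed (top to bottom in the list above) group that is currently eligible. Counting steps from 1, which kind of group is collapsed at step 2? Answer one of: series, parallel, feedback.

Answer: series

Working:
Step 1 - parallel reduction of A1, A2
Step 2 - combine A3, A4 in series
Step 3 - feedback reduction of (A1+A2), (A3*A4)
At step 2 the group reduced is series.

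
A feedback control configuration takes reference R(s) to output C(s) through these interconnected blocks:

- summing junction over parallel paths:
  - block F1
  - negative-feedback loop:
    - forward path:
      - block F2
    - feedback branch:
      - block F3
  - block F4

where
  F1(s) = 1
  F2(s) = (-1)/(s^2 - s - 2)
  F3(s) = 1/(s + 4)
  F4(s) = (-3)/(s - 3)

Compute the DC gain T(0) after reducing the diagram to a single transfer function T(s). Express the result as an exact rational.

[1] close the feedback loop around F2, F3, giving (-s - 4)/(s^3 + 3*s^2 - 6*s - 9)
[2] add F1, [F2/(1+F2*F3)], F4 (parallel), giving (s^4 - 3*s^3 - 25*s^2 + 26*s + 66)/(s^4 - 15*s^2 + 9*s + 27)
The step-2 result is T(s). Setting s = 0: T(0) = 66/27 = 22/9.

Hence the answer: 22/9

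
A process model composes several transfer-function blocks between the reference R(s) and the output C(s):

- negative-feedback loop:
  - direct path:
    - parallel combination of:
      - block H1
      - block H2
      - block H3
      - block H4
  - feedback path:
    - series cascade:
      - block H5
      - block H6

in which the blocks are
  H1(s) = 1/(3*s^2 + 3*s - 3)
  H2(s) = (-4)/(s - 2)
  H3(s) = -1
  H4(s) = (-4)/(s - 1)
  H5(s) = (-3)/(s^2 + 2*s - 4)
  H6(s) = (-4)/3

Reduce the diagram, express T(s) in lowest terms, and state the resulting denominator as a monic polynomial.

Step 1. combine H1, H2, H3, H4 in parallel -> (-3*s^4 - 18*s^3 + 19*s^2 + 42*s - 28)/(3*s^4 - 6*s^3 - 6*s^2 + 15*s - 6)
Step 2. reduce the series chain H5, H6 -> 4/(s^2 + 2*s - 4)
Step 3. close the feedback loop around (H1+H2+H3+H4), (H5*H6) -> (-3*s^6 - 24*s^5 - 5*s^4 + 152*s^3 - 20*s^2 - 224*s + 112)/(3*s^6 - 42*s^4 - 45*s^3 + 124*s^2 + 96*s - 88)
No further cancellation is possible in the step-3 result, so that is T(s). Its denominator becomes monic after dividing by the leading coefficient 3.

Therefore the answer is s^6 - 14*s^4 - 15*s^3 + 124*s^2/3 + 32*s - 88/3.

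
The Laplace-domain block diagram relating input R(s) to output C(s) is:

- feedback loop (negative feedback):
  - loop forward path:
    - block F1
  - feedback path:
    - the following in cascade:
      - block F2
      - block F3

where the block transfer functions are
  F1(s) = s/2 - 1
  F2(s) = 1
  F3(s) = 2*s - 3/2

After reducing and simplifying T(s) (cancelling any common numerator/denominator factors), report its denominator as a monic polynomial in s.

(1) multiply F2, F3 (series) -> 2*s - 3/2
(2) feedback reduction of F1, (F2*F3) -> (2*s - 4)/(4*s^2 - 11*s + 10)
The result of step 2 is T(s) in lowest terms. Its denominator has leading coefficient 4; dividing the denominator through by 4 makes it monic.

Therefore the answer is s^2 - 11*s/4 + 5/2.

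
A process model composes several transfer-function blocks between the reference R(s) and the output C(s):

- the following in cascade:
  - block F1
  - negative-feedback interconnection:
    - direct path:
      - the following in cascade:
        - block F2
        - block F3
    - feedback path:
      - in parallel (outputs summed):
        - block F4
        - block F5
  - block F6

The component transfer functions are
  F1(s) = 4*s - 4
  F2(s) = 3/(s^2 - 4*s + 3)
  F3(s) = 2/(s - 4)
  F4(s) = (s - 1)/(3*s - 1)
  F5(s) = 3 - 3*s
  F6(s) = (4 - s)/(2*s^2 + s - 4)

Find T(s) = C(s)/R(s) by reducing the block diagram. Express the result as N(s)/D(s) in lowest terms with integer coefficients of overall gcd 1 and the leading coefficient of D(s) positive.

Step 1: cascade F2, F3 = 6/(s^3 - 8*s^2 + 19*s - 12)
Step 2: reduce the parallel group F4, F5 = (-9*s^2 + 13*s - 4)/(3*s - 1)
Step 3: reduce the feedback loop with forward (F2*F3) and return (F4+F5) = (18*s - 6)/(3*s^4 - 25*s^3 + 11*s^2 + 23*s - 12)
Step 4: reduce the series chain F1, [(F2*F3)/(1+(F2*F3)*(F4+F5))], F6: this yields T(s), and no further normalization is needed

Therefore the answer is (-72*s^2 + 312*s - 96)/(6*s^5 - 41*s^4 - 56*s^3 + 101*s^2 + 56*s - 48).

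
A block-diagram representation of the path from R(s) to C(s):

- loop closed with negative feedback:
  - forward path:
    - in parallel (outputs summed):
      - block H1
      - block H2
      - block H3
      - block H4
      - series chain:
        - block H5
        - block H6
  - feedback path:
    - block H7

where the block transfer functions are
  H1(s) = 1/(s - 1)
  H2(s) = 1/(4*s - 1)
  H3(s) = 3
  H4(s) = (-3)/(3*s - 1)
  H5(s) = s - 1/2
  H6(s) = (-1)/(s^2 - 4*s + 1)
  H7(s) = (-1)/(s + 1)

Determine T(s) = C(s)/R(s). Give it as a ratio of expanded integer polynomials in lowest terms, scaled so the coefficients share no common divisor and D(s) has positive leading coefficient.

The answer is (72*s^6 - 348*s^5 + 190*s^4 + 235*s^3 - 277*s^2 + 89*s - 9)/(24*s^6 - 182*s^5 + 478*s^4 - 522*s^3 + 295*s^2 - 76*s + 7).

Reasoning:
Step 1 - cascade H5, H6; result (1 - 2*s)/(2*s^2 - 8*s + 2)
Step 2 - add H1, H2, H3, H4, (H5*H6) (parallel); result (72*s^5 - 420*s^4 + 610*s^3 - 375*s^2 + 98*s - 9)/(24*s^5 - 134*s^4 + 192*s^3 - 104*s^2 + 24*s - 2)
Step 3 - apply the feedback formula to (H1+H2+H3+H4+(H5*H6)), H7; the result is T(s) itself (integer coefficients, no common factor, positive leading denominator coefficient)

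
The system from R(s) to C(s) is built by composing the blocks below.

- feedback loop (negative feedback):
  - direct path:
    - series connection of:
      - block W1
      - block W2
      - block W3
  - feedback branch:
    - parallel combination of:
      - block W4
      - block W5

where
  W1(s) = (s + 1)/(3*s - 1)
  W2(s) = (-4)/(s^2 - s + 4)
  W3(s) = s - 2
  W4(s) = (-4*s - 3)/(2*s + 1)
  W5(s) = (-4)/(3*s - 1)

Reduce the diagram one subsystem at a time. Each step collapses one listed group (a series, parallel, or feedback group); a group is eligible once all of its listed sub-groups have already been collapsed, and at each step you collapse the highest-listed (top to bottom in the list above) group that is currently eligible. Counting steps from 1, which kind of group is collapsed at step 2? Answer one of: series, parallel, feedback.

The answer is parallel.

Reasoning:
Step 1 - cascade W1, W2, W3
Step 2 - combine W4, W5 in parallel
Step 3 - close the feedback loop around (W1*W2*W3), (W4+W5)
Step 2: parallel.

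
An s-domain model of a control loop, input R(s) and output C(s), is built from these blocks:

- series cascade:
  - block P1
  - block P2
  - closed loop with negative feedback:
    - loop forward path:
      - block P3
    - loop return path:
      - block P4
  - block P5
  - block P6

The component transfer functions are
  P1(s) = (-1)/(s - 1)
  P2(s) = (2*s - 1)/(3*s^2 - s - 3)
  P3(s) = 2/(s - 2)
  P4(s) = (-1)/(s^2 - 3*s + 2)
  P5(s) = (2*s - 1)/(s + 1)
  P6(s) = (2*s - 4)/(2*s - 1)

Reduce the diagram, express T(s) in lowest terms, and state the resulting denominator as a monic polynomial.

Step 1 - apply the feedback formula to P3, P4, giving (2*s^2 - 6*s + 4)/(s^3 - 5*s^2 + 8*s - 6)
Step 2 - combine P1, P2, [P3/(1+P3*P4)], P5, P6 in series, giving (-8*s^3 + 36*s^2 - 48*s + 16)/(3*s^6 - 13*s^5 + 10*s^4 + 15*s^3 - 29*s^2 + 18)
The result of step 2 is T(s) in lowest terms. Its denominator has leading coefficient 3; dividing the denominator through by 3 makes it monic.

Hence the answer: s^6 - 13*s^5/3 + 10*s^4/3 + 5*s^3 - 29*s^2/3 + 6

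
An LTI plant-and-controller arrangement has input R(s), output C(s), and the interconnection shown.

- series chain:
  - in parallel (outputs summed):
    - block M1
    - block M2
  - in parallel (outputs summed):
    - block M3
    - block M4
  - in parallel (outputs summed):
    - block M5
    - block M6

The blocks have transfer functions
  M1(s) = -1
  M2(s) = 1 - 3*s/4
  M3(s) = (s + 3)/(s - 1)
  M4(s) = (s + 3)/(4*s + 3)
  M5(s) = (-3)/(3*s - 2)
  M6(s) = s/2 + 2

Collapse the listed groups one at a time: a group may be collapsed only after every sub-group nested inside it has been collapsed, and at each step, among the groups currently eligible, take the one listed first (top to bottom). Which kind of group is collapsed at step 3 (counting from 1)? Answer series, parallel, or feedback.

Answer: parallel

Working:
Step 1: reduce the parallel group M1, M2
Step 2: parallel reduction of M3, M4
Step 3: reduce the parallel group M5, M6
Step 4: reduce the series chain (M1+M2), (M3+M4), (M5+M6)
So the answer for step 3 is parallel.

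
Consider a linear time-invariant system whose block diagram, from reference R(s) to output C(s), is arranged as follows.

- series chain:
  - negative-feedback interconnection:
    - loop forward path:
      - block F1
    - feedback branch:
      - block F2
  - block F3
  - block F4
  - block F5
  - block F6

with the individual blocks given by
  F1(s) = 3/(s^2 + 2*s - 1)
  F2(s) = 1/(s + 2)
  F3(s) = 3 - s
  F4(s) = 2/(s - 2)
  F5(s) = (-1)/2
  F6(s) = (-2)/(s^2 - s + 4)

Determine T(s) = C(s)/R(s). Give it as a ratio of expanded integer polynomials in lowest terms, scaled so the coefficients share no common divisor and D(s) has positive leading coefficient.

Answer: (-6*s^2 + 6*s + 36)/(s^6 + s^5 - 3*s^4 + 8*s^3 - 17*s^2 - 18*s - 8)

Working:
1. collapse the loop (F1 forward, F2 return) gives (3*s + 6)/(s^3 + 4*s^2 + 3*s + 1)
2. multiply [F1/(1+F1*F2)], F3, F4, F5, F6 (series) - this is the overall T(s), already in the required normalized form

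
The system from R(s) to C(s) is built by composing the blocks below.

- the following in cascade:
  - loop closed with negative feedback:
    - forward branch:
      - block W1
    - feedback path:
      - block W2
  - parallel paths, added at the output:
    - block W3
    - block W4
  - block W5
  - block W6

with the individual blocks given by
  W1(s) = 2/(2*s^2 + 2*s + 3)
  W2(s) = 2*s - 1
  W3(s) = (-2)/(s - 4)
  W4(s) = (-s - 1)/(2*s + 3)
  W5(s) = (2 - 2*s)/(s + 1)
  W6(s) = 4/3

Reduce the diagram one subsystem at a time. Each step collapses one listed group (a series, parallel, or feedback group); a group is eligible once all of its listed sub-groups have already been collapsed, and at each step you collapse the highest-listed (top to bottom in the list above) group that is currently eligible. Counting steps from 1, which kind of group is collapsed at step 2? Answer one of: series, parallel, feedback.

Reducing step by step:

Step 1 - apply the feedback formula to W1, W2
Step 2 - add W3, W4 (parallel)
Step 3 - multiply [W1/(1+W1*W2)], (W3+W4), W5, W6 (series)
Step 2 collapses a parallel group.

Answer: parallel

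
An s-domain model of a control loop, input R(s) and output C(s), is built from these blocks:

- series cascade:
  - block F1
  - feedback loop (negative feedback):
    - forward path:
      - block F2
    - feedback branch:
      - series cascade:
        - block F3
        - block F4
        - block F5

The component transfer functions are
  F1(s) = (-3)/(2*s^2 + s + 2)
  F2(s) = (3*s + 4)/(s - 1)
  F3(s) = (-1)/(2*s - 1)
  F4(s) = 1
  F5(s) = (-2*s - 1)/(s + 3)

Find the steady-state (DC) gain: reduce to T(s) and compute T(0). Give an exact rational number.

Step 1. series reduction of F3, F4, F5 -> (2*s + 1)/(2*s^2 + 5*s - 3)
Step 2. feedback reduction of F2, (F3*F4*F5) -> (6*s^3 + 23*s^2 + 11*s - 12)/(2*s^3 + 9*s^2 + 3*s + 7)
Step 3. multiply F1, [F2/(1+F2*(F3*F4*F5))] (series) -> (-18*s^3 - 69*s^2 - 33*s + 36)/(4*s^5 + 20*s^4 + 19*s^3 + 35*s^2 + 13*s + 14)
DC gain: substitute s = 0 into T(s) from step 3: T(0) = 36/14 = 18/7.

Hence the answer: 18/7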